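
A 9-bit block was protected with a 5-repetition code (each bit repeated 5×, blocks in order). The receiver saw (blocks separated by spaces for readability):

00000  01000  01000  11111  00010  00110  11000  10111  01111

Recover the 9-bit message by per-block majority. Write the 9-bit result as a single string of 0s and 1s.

Block 1 (00000): 0 ones → 0
Block 2 (01000): 1 one → 0
Block 3 (01000): 1 one → 0
Block 4 (11111): 5 ones → 1
Block 5 (00010): 1 one → 0
Block 6 (00110): 2 ones → 0
Block 7 (11000): 2 ones → 0
Block 8 (10111): 4 ones → 1
Block 9 (01111): 4 ones → 1

000100011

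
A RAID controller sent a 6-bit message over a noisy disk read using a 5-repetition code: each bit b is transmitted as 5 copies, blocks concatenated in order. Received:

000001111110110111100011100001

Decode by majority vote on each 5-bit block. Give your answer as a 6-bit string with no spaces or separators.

011110

Block 1 (00000): 0 ones → 0
Block 2 (11111): 5 ones → 1
Block 3 (10110): 3 ones → 1
Block 4 (11110): 4 ones → 1
Block 5 (00111): 3 ones → 1
Block 6 (00001): 1 one → 0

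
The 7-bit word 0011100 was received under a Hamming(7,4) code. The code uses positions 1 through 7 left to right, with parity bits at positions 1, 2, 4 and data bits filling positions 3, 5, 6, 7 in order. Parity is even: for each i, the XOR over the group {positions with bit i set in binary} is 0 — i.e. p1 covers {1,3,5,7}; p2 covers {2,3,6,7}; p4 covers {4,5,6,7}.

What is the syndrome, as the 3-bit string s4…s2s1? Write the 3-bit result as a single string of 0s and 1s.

s1 (pos 1,3,5,7): 0⊕1⊕1⊕0 = 0
s2 (pos 2,3,6,7): 0⊕1⊕0⊕0 = 1
s4 (pos 4,5,6,7): 1⊕1⊕0⊕0 = 0
Syndrome s4…s1 = 010 → error at position 2.

010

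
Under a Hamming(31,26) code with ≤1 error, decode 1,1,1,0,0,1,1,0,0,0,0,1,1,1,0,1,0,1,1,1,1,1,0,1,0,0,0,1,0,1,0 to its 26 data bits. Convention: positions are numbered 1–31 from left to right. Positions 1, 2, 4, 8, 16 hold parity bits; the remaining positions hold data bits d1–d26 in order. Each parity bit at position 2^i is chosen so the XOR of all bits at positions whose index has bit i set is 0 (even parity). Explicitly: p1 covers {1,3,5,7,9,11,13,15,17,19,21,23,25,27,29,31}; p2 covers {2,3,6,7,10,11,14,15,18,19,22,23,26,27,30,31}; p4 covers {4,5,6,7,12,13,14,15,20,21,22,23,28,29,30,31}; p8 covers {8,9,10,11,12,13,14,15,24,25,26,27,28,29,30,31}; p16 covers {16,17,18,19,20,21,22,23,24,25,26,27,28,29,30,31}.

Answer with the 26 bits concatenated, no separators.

s1 (pos 1,3,5,7,9,11,13,15,17,19,21,23,25,27,29,31): 1⊕1⊕0⊕1⊕0⊕0⊕1⊕0⊕0⊕1⊕1⊕0⊕0⊕0⊕0⊕0 = 0
s2 (pos 2,3,6,7,10,11,14,15,18,19,22,23,26,27,30,31): 1⊕1⊕1⊕1⊕0⊕0⊕1⊕0⊕1⊕1⊕1⊕0⊕0⊕0⊕1⊕0 = 1
s4 (pos 4,5,6,7,12,13,14,15,20,21,22,23,28,29,30,31): 0⊕0⊕1⊕1⊕1⊕1⊕1⊕0⊕1⊕1⊕1⊕0⊕1⊕0⊕1⊕0 = 0
s8 (pos 8,9,10,11,12,13,14,15,24,25,26,27,28,29,30,31): 0⊕0⊕0⊕0⊕1⊕1⊕1⊕0⊕1⊕0⊕0⊕0⊕1⊕0⊕1⊕0 = 0
s16 (pos 16,17,18,19,20,21,22,23,24,25,26,27,28,29,30,31): 1⊕0⊕1⊕1⊕1⊕1⊕1⊕0⊕1⊕0⊕0⊕0⊕1⊕0⊕1⊕0 = 1
Syndrome s16…s1 = 10010 → error at position 18.
Flip position 18: 1110011000011101011111010001010 → 1110011000011101001111010001010
Read data bits from positions 3,5,6,7,9,10,11,12,13,14,15,17,18,19,20,21,22,23,24,25,26,27,28,29,30,31: 10110001110001111010001010

10110001110001111010001010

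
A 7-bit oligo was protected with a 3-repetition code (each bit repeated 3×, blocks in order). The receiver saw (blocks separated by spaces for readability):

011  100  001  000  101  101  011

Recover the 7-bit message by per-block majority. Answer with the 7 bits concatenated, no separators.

Block 1 (011): 2 ones → 1
Block 2 (100): 1 one → 0
Block 3 (001): 1 one → 0
Block 4 (000): 0 ones → 0
Block 5 (101): 2 ones → 1
Block 6 (101): 2 ones → 1
Block 7 (011): 2 ones → 1

1000111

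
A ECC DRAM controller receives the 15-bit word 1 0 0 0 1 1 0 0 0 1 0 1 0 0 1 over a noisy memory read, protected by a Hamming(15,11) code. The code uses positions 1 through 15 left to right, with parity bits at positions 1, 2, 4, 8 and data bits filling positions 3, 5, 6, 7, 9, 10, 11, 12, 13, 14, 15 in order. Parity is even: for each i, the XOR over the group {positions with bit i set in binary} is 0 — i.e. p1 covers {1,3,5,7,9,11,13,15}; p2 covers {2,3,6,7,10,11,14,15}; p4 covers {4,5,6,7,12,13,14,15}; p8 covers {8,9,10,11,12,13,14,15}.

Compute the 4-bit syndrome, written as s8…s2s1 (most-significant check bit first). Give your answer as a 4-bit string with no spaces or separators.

1011

s1 (pos 1,3,5,7,9,11,13,15): 1⊕0⊕1⊕0⊕0⊕0⊕0⊕1 = 1
s2 (pos 2,3,6,7,10,11,14,15): 0⊕0⊕1⊕0⊕1⊕0⊕0⊕1 = 1
s4 (pos 4,5,6,7,12,13,14,15): 0⊕1⊕1⊕0⊕1⊕0⊕0⊕1 = 0
s8 (pos 8,9,10,11,12,13,14,15): 0⊕0⊕1⊕0⊕1⊕0⊕0⊕1 = 1
Syndrome s8…s1 = 1011 → error at position 11.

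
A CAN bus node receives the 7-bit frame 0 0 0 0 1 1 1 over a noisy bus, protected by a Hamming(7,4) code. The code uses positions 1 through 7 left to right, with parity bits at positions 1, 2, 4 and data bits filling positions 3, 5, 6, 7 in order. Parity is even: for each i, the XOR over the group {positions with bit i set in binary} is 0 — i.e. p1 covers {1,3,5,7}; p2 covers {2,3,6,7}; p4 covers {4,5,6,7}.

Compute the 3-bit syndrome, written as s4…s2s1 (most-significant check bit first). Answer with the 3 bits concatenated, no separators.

100

s1 (pos 1,3,5,7): 0⊕0⊕1⊕1 = 0
s2 (pos 2,3,6,7): 0⊕0⊕1⊕1 = 0
s4 (pos 4,5,6,7): 0⊕1⊕1⊕1 = 1
Syndrome s4…s1 = 100 → error at position 4.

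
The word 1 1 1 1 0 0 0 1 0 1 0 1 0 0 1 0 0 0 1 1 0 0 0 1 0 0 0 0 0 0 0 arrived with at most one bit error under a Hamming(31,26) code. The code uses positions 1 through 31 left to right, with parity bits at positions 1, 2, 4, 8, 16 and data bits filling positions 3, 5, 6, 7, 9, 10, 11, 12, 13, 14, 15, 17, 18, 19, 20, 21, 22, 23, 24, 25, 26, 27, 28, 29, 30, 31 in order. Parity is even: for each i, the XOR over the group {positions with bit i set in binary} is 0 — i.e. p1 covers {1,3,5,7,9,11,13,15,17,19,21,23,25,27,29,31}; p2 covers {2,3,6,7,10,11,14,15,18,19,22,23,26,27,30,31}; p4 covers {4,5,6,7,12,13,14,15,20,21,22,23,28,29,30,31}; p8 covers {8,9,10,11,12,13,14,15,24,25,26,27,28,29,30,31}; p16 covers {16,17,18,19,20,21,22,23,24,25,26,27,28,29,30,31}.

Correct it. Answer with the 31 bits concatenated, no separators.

s1 (pos 1,3,5,7,9,11,13,15,17,19,21,23,25,27,29,31): 1⊕1⊕0⊕0⊕0⊕0⊕0⊕1⊕0⊕1⊕0⊕0⊕0⊕0⊕0⊕0 = 0
s2 (pos 2,3,6,7,10,11,14,15,18,19,22,23,26,27,30,31): 1⊕1⊕0⊕0⊕1⊕0⊕0⊕1⊕0⊕1⊕0⊕0⊕0⊕0⊕0⊕0 = 1
s4 (pos 4,5,6,7,12,13,14,15,20,21,22,23,28,29,30,31): 1⊕0⊕0⊕0⊕1⊕0⊕0⊕1⊕1⊕0⊕0⊕0⊕0⊕0⊕0⊕0 = 0
s8 (pos 8,9,10,11,12,13,14,15,24,25,26,27,28,29,30,31): 1⊕0⊕1⊕0⊕1⊕0⊕0⊕1⊕1⊕0⊕0⊕0⊕0⊕0⊕0⊕0 = 1
s16 (pos 16,17,18,19,20,21,22,23,24,25,26,27,28,29,30,31): 0⊕0⊕0⊕1⊕1⊕0⊕0⊕0⊕1⊕0⊕0⊕0⊕0⊕0⊕0⊕0 = 1
Syndrome s16…s1 = 11010 → error at position 26.
Flip position 26: 1111000101010010001100010000000 → 1111000101010010001100010100000

1111000101010010001100010100000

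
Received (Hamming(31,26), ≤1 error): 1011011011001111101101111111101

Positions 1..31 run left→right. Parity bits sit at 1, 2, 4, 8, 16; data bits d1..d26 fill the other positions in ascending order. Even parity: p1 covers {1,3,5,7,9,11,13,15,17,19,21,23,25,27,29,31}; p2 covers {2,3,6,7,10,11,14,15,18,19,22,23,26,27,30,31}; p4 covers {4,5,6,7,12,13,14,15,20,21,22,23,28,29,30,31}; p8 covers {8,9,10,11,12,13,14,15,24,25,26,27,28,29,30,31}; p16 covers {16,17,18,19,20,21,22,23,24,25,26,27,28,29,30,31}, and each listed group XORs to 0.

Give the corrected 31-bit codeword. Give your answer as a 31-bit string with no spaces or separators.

s1 (pos 1,3,5,7,9,11,13,15,17,19,21,23,25,27,29,31): 1⊕1⊕0⊕1⊕1⊕0⊕1⊕1⊕1⊕1⊕0⊕1⊕1⊕1⊕1⊕1 = 1
s2 (pos 2,3,6,7,10,11,14,15,18,19,22,23,26,27,30,31): 0⊕1⊕1⊕1⊕1⊕0⊕1⊕1⊕0⊕1⊕1⊕1⊕1⊕1⊕0⊕1 = 0
s4 (pos 4,5,6,7,12,13,14,15,20,21,22,23,28,29,30,31): 1⊕0⊕1⊕1⊕0⊕1⊕1⊕1⊕1⊕0⊕1⊕1⊕1⊕1⊕0⊕1 = 0
s8 (pos 8,9,10,11,12,13,14,15,24,25,26,27,28,29,30,31): 0⊕1⊕1⊕0⊕0⊕1⊕1⊕1⊕1⊕1⊕1⊕1⊕1⊕1⊕0⊕1 = 0
s16 (pos 16,17,18,19,20,21,22,23,24,25,26,27,28,29,30,31): 1⊕1⊕0⊕1⊕1⊕0⊕1⊕1⊕1⊕1⊕1⊕1⊕1⊕1⊕0⊕1 = 1
Syndrome s16…s1 = 10001 → error at position 17.
Flip position 17: 1011011011001111101101111111101 → 1011011011001111001101111111101

1011011011001111001101111111101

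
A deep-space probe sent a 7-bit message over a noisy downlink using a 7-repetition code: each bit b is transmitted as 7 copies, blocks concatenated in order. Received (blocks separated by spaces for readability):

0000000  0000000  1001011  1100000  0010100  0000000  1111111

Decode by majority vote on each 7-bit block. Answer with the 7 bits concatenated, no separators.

Block 1 (0000000): 0 ones → 0
Block 2 (0000000): 0 ones → 0
Block 3 (1001011): 4 ones → 1
Block 4 (1100000): 2 ones → 0
Block 5 (0010100): 2 ones → 0
Block 6 (0000000): 0 ones → 0
Block 7 (1111111): 7 ones → 1

0010001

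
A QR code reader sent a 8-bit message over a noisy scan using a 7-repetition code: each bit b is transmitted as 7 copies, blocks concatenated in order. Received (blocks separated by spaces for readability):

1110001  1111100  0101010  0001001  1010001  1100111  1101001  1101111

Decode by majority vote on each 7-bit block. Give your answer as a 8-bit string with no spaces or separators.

Block 1 (1110001): 4 ones → 1
Block 2 (1111100): 5 ones → 1
Block 3 (0101010): 3 ones → 0
Block 4 (0001001): 2 ones → 0
Block 5 (1010001): 3 ones → 0
Block 6 (1100111): 5 ones → 1
Block 7 (1101001): 4 ones → 1
Block 8 (1101111): 6 ones → 1

11000111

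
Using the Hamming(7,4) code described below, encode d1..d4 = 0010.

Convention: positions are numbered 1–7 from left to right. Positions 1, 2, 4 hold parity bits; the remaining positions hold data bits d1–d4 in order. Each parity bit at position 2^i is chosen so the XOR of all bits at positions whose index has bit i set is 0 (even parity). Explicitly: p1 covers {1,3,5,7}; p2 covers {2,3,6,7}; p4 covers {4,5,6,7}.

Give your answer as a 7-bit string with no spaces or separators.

0101010

Place data at non-parity positions: p1 p2 0 p4 0 1 0
p1 (pos 1,3,5,7): XOR of data positions = 0⊕0⊕0 = 0
p2 (pos 2,3,6,7): XOR of data positions = 0⊕1⊕0 = 1
p4 (pos 4,5,6,7): XOR of data positions = 0⊕1⊕0 = 1
Codeword: 0101010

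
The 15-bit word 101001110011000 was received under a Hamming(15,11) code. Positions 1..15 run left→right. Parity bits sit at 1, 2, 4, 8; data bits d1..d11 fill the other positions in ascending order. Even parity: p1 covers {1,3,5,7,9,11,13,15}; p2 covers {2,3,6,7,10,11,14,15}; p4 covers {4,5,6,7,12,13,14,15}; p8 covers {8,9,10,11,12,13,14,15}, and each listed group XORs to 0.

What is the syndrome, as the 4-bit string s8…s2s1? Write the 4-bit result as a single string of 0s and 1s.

s1 (pos 1,3,5,7,9,11,13,15): 1⊕1⊕0⊕1⊕0⊕1⊕0⊕0 = 0
s2 (pos 2,3,6,7,10,11,14,15): 0⊕1⊕1⊕1⊕0⊕1⊕0⊕0 = 0
s4 (pos 4,5,6,7,12,13,14,15): 0⊕0⊕1⊕1⊕1⊕0⊕0⊕0 = 1
s8 (pos 8,9,10,11,12,13,14,15): 1⊕0⊕0⊕1⊕1⊕0⊕0⊕0 = 1
Syndrome s8…s1 = 1100 → error at position 12.

1100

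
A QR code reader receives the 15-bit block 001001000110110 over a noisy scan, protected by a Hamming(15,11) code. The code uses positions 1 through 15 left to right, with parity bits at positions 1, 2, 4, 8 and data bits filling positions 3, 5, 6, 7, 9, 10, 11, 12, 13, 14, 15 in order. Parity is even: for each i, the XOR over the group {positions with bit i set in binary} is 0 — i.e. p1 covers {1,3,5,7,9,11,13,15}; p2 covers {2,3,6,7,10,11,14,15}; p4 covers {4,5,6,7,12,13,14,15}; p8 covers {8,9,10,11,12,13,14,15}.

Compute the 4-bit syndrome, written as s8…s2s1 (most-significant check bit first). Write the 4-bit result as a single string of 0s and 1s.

0111

s1 (pos 1,3,5,7,9,11,13,15): 0⊕1⊕0⊕0⊕0⊕1⊕1⊕0 = 1
s2 (pos 2,3,6,7,10,11,14,15): 0⊕1⊕1⊕0⊕1⊕1⊕1⊕0 = 1
s4 (pos 4,5,6,7,12,13,14,15): 0⊕0⊕1⊕0⊕0⊕1⊕1⊕0 = 1
s8 (pos 8,9,10,11,12,13,14,15): 0⊕0⊕1⊕1⊕0⊕1⊕1⊕0 = 0
Syndrome s8…s1 = 0111 → error at position 7.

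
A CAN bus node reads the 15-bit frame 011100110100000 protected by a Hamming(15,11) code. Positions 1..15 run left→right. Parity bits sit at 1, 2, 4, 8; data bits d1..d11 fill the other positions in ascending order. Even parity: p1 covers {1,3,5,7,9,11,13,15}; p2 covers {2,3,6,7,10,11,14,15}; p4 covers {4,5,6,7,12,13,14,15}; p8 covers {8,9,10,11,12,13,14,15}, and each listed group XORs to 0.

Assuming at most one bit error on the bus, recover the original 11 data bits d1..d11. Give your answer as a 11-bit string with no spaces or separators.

10010100000

s1 (pos 1,3,5,7,9,11,13,15): 0⊕1⊕0⊕1⊕0⊕0⊕0⊕0 = 0
s2 (pos 2,3,6,7,10,11,14,15): 1⊕1⊕0⊕1⊕1⊕0⊕0⊕0 = 0
s4 (pos 4,5,6,7,12,13,14,15): 1⊕0⊕0⊕1⊕0⊕0⊕0⊕0 = 0
s8 (pos 8,9,10,11,12,13,14,15): 1⊕0⊕1⊕0⊕0⊕0⊕0⊕0 = 0
Syndrome s8…s1 = 0000 → no error.
Read data bits from positions 3,5,6,7,9,10,11,12,13,14,15: 10010100000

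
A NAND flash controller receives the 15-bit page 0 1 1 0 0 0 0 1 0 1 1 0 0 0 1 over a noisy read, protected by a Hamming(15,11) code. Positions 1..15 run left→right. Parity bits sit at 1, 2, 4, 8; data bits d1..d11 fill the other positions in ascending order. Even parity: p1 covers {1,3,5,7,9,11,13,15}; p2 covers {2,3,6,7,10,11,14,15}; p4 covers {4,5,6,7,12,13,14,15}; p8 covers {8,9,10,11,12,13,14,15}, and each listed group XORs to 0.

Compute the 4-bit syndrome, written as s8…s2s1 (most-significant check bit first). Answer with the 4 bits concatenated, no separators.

0111

s1 (pos 1,3,5,7,9,11,13,15): 0⊕1⊕0⊕0⊕0⊕1⊕0⊕1 = 1
s2 (pos 2,3,6,7,10,11,14,15): 1⊕1⊕0⊕0⊕1⊕1⊕0⊕1 = 1
s4 (pos 4,5,6,7,12,13,14,15): 0⊕0⊕0⊕0⊕0⊕0⊕0⊕1 = 1
s8 (pos 8,9,10,11,12,13,14,15): 1⊕0⊕1⊕1⊕0⊕0⊕0⊕1 = 0
Syndrome s8…s1 = 0111 → error at position 7.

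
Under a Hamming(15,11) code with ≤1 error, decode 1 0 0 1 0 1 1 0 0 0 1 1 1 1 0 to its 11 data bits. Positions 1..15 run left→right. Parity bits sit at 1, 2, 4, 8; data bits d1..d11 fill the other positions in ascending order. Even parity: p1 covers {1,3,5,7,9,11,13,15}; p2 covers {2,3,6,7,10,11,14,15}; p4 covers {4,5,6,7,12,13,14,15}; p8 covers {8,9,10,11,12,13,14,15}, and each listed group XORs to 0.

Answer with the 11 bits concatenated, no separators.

00110011110

s1 (pos 1,3,5,7,9,11,13,15): 1⊕0⊕0⊕1⊕0⊕1⊕1⊕0 = 0
s2 (pos 2,3,6,7,10,11,14,15): 0⊕0⊕1⊕1⊕0⊕1⊕1⊕0 = 0
s4 (pos 4,5,6,7,12,13,14,15): 1⊕0⊕1⊕1⊕1⊕1⊕1⊕0 = 0
s8 (pos 8,9,10,11,12,13,14,15): 0⊕0⊕0⊕1⊕1⊕1⊕1⊕0 = 0
Syndrome s8…s1 = 0000 → no error.
Read data bits from positions 3,5,6,7,9,10,11,12,13,14,15: 00110011110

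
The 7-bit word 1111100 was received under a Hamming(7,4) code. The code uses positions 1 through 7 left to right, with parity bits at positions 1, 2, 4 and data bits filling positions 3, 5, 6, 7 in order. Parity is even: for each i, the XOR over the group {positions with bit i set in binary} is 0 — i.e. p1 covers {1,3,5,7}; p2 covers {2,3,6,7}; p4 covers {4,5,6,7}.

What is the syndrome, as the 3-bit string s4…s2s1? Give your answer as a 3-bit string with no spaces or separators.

s1 (pos 1,3,5,7): 1⊕1⊕1⊕0 = 1
s2 (pos 2,3,6,7): 1⊕1⊕0⊕0 = 0
s4 (pos 4,5,6,7): 1⊕1⊕0⊕0 = 0
Syndrome s4…s1 = 001 → error at position 1.

001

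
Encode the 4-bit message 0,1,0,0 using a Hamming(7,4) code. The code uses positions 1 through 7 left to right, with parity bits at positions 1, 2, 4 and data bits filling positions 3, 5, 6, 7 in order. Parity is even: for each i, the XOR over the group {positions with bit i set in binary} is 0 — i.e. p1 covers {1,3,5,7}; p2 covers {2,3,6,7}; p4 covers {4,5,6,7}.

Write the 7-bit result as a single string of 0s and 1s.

Place data at non-parity positions: p1 p2 0 p4 1 0 0
p1 (pos 1,3,5,7): XOR of data positions = 0⊕1⊕0 = 1
p2 (pos 2,3,6,7): XOR of data positions = 0⊕0⊕0 = 0
p4 (pos 4,5,6,7): XOR of data positions = 1⊕0⊕0 = 1
Codeword: 1001100

1001100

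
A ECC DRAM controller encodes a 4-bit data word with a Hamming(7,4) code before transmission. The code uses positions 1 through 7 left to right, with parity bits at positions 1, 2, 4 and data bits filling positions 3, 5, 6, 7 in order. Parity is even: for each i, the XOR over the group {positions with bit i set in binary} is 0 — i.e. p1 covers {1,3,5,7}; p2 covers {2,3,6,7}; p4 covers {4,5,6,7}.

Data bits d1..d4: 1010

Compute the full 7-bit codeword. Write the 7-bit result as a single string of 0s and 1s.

Place data at non-parity positions: p1 p2 1 p4 0 1 0
p1 (pos 1,3,5,7): XOR of data positions = 1⊕0⊕0 = 1
p2 (pos 2,3,6,7): XOR of data positions = 1⊕1⊕0 = 0
p4 (pos 4,5,6,7): XOR of data positions = 0⊕1⊕0 = 1
Codeword: 1011010

1011010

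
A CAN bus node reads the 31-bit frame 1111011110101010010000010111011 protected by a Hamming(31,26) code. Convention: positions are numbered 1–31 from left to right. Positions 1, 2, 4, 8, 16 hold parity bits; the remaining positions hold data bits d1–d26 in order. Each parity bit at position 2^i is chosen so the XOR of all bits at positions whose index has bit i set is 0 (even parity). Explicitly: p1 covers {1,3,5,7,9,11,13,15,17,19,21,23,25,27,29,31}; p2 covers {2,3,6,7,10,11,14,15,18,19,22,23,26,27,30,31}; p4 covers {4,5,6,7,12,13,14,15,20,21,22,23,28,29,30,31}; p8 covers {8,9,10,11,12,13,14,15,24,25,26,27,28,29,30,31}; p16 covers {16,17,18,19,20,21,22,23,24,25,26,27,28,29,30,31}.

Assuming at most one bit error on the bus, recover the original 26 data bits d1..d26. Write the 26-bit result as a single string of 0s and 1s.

10111010101010000010101011

s1 (pos 1,3,5,7,9,11,13,15,17,19,21,23,25,27,29,31): 1⊕1⊕0⊕1⊕1⊕1⊕1⊕1⊕0⊕0⊕0⊕0⊕0⊕1⊕0⊕1 = 1
s2 (pos 2,3,6,7,10,11,14,15,18,19,22,23,26,27,30,31): 1⊕1⊕1⊕1⊕0⊕1⊕0⊕1⊕1⊕0⊕0⊕0⊕1⊕1⊕1⊕1 = 1
s4 (pos 4,5,6,7,12,13,14,15,20,21,22,23,28,29,30,31): 1⊕0⊕1⊕1⊕0⊕1⊕0⊕1⊕0⊕0⊕0⊕0⊕1⊕0⊕1⊕1 = 0
s8 (pos 8,9,10,11,12,13,14,15,24,25,26,27,28,29,30,31): 1⊕1⊕0⊕1⊕0⊕1⊕0⊕1⊕1⊕0⊕1⊕1⊕1⊕0⊕1⊕1 = 1
s16 (pos 16,17,18,19,20,21,22,23,24,25,26,27,28,29,30,31): 0⊕0⊕1⊕0⊕0⊕0⊕0⊕0⊕1⊕0⊕1⊕1⊕1⊕0⊕1⊕1 = 1
Syndrome s16…s1 = 11011 → error at position 27.
Flip position 27: 1111011110101010010000010111011 → 1111011110101010010000010101011
Read data bits from positions 3,5,6,7,9,10,11,12,13,14,15,17,18,19,20,21,22,23,24,25,26,27,28,29,30,31: 10111010101010000010101011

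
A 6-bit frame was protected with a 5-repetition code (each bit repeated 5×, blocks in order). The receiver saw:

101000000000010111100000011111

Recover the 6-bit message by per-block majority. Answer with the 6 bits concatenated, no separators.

Block 1 (10100): 2 ones → 0
Block 2 (00000): 0 ones → 0
Block 3 (00010): 1 one → 0
Block 4 (11110): 4 ones → 1
Block 5 (00000): 0 ones → 0
Block 6 (11111): 5 ones → 1

000101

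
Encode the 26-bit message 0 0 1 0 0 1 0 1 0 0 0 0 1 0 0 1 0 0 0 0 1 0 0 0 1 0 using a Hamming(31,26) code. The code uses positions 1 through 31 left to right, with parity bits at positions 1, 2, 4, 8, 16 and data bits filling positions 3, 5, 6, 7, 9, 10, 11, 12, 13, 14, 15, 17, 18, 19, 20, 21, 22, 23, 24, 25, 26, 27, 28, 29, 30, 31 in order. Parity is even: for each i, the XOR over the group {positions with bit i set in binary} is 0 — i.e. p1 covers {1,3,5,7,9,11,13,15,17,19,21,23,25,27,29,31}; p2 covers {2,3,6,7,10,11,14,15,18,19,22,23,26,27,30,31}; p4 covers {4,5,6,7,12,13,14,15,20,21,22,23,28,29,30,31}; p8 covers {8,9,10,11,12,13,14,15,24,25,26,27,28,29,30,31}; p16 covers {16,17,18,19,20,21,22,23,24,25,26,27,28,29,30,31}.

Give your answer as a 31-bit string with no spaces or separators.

1100010001010000010010000100010

Place data at non-parity positions: p1 p2 0 p4 0 1 0 p8 0 1 0 1 0 0 0 p16 0 1 0 0 1 0 0 0 0 1 0 0 0 1 0
p1 (pos 1,3,5,7,9,11,13,15,17,19,21,23,25,27,29,31): XOR of data positions = 0⊕0⊕0⊕0⊕0⊕0⊕0⊕0⊕0⊕1⊕0⊕0⊕0⊕0⊕0 = 1
p2 (pos 2,3,6,7,10,11,14,15,18,19,22,23,26,27,30,31): XOR of data positions = 0⊕1⊕0⊕1⊕0⊕0⊕0⊕1⊕0⊕0⊕0⊕1⊕0⊕1⊕0 = 1
p4 (pos 4,5,6,7,12,13,14,15,20,21,22,23,28,29,30,31): XOR of data positions = 0⊕1⊕0⊕1⊕0⊕0⊕0⊕0⊕1⊕0⊕0⊕0⊕0⊕1⊕0 = 0
p8 (pos 8,9,10,11,12,13,14,15,24,25,26,27,28,29,30,31): XOR of data positions = 0⊕1⊕0⊕1⊕0⊕0⊕0⊕0⊕0⊕1⊕0⊕0⊕0⊕1⊕0 = 0
p16 (pos 16,17,18,19,20,21,22,23,24,25,26,27,28,29,30,31): XOR of data positions = 0⊕1⊕0⊕0⊕1⊕0⊕0⊕0⊕0⊕1⊕0⊕0⊕0⊕1⊕0 = 0
Codeword: 1100010001010000010010000100010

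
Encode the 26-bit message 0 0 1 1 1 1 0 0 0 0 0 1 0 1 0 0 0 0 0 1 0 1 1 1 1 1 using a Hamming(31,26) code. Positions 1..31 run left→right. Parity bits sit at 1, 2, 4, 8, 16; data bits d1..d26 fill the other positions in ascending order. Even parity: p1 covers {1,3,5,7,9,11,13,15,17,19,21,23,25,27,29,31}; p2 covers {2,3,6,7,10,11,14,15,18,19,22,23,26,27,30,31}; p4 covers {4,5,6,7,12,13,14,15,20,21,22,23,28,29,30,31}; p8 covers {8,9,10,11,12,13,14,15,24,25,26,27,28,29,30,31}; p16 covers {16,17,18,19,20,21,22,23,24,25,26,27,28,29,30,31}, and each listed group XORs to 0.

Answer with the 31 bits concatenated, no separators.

0100011011000000101000001011111

Place data at non-parity positions: p1 p2 0 p4 0 1 1 p8 1 1 0 0 0 0 0 p16 1 0 1 0 0 0 0 0 1 0 1 1 1 1 1
p1 (pos 1,3,5,7,9,11,13,15,17,19,21,23,25,27,29,31): XOR of data positions = 0⊕0⊕1⊕1⊕0⊕0⊕0⊕1⊕1⊕0⊕0⊕1⊕1⊕1⊕1 = 0
p2 (pos 2,3,6,7,10,11,14,15,18,19,22,23,26,27,30,31): XOR of data positions = 0⊕1⊕1⊕1⊕0⊕0⊕0⊕0⊕1⊕0⊕0⊕0⊕1⊕1⊕1 = 1
p4 (pos 4,5,6,7,12,13,14,15,20,21,22,23,28,29,30,31): XOR of data positions = 0⊕1⊕1⊕0⊕0⊕0⊕0⊕0⊕0⊕0⊕0⊕1⊕1⊕1⊕1 = 0
p8 (pos 8,9,10,11,12,13,14,15,24,25,26,27,28,29,30,31): XOR of data positions = 1⊕1⊕0⊕0⊕0⊕0⊕0⊕0⊕1⊕0⊕1⊕1⊕1⊕1⊕1 = 0
p16 (pos 16,17,18,19,20,21,22,23,24,25,26,27,28,29,30,31): XOR of data positions = 1⊕0⊕1⊕0⊕0⊕0⊕0⊕0⊕1⊕0⊕1⊕1⊕1⊕1⊕1 = 0
Codeword: 0100011011000000101000001011111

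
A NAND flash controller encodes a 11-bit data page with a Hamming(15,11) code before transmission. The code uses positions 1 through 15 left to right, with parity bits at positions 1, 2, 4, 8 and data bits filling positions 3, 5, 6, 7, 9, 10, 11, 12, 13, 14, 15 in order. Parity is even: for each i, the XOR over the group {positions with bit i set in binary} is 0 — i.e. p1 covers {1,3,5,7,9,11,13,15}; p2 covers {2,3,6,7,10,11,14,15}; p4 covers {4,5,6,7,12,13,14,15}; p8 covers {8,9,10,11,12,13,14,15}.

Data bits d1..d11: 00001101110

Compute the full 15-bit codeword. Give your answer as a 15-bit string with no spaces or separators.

000100011101110

Place data at non-parity positions: p1 p2 0 p4 0 0 0 p8 1 1 0 1 1 1 0
p1 (pos 1,3,5,7,9,11,13,15): XOR of data positions = 0⊕0⊕0⊕1⊕0⊕1⊕0 = 0
p2 (pos 2,3,6,7,10,11,14,15): XOR of data positions = 0⊕0⊕0⊕1⊕0⊕1⊕0 = 0
p4 (pos 4,5,6,7,12,13,14,15): XOR of data positions = 0⊕0⊕0⊕1⊕1⊕1⊕0 = 1
p8 (pos 8,9,10,11,12,13,14,15): XOR of data positions = 1⊕1⊕0⊕1⊕1⊕1⊕0 = 1
Codeword: 000100011101110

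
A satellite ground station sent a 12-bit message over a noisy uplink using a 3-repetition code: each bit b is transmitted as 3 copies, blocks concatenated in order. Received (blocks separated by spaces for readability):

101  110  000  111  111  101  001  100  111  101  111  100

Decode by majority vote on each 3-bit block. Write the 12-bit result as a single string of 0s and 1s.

110111001110

Block 1 (101): 2 ones → 1
Block 2 (110): 2 ones → 1
Block 3 (000): 0 ones → 0
Block 4 (111): 3 ones → 1
Block 5 (111): 3 ones → 1
Block 6 (101): 2 ones → 1
Block 7 (001): 1 one → 0
Block 8 (100): 1 one → 0
Block 9 (111): 3 ones → 1
Block 10 (101): 2 ones → 1
Block 11 (111): 3 ones → 1
Block 12 (100): 1 one → 0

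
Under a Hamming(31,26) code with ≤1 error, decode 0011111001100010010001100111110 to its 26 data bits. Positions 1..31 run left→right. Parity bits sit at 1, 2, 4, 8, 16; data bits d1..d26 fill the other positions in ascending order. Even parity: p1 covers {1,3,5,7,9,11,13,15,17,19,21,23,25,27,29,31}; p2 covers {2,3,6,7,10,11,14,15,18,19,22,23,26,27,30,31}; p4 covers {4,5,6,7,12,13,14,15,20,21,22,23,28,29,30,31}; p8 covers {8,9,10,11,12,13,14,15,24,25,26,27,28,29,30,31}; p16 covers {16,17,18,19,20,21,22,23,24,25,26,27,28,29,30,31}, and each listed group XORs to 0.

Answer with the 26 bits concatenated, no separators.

11110110001010001100111110

s1 (pos 1,3,5,7,9,11,13,15,17,19,21,23,25,27,29,31): 0⊕1⊕1⊕1⊕0⊕1⊕0⊕1⊕0⊕0⊕0⊕1⊕0⊕1⊕1⊕0 = 0
s2 (pos 2,3,6,7,10,11,14,15,18,19,22,23,26,27,30,31): 0⊕1⊕1⊕1⊕1⊕1⊕0⊕1⊕1⊕0⊕1⊕1⊕1⊕1⊕1⊕0 = 0
s4 (pos 4,5,6,7,12,13,14,15,20,21,22,23,28,29,30,31): 1⊕1⊕1⊕1⊕0⊕0⊕0⊕1⊕0⊕0⊕1⊕1⊕1⊕1⊕1⊕0 = 0
s8 (pos 8,9,10,11,12,13,14,15,24,25,26,27,28,29,30,31): 0⊕0⊕1⊕1⊕0⊕0⊕0⊕1⊕0⊕0⊕1⊕1⊕1⊕1⊕1⊕0 = 0
s16 (pos 16,17,18,19,20,21,22,23,24,25,26,27,28,29,30,31): 0⊕0⊕1⊕0⊕0⊕0⊕1⊕1⊕0⊕0⊕1⊕1⊕1⊕1⊕1⊕0 = 0
Syndrome s16…s1 = 00000 → no error.
Read data bits from positions 3,5,6,7,9,10,11,12,13,14,15,17,18,19,20,21,22,23,24,25,26,27,28,29,30,31: 11110110001010001100111110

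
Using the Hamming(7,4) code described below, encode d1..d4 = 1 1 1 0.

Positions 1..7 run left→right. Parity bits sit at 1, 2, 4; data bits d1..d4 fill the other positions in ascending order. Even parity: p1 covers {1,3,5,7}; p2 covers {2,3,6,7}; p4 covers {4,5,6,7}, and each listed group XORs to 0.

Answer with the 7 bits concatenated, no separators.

0010110

Place data at non-parity positions: p1 p2 1 p4 1 1 0
p1 (pos 1,3,5,7): XOR of data positions = 1⊕1⊕0 = 0
p2 (pos 2,3,6,7): XOR of data positions = 1⊕1⊕0 = 0
p4 (pos 4,5,6,7): XOR of data positions = 1⊕1⊕0 = 0
Codeword: 0010110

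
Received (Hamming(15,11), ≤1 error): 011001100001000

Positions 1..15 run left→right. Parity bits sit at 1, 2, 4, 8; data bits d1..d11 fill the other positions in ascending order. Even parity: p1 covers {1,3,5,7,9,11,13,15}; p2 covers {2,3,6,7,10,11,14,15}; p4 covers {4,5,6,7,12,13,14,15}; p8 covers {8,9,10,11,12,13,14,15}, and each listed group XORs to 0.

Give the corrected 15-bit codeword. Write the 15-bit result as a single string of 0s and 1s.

011001100000000

s1 (pos 1,3,5,7,9,11,13,15): 0⊕1⊕0⊕1⊕0⊕0⊕0⊕0 = 0
s2 (pos 2,3,6,7,10,11,14,15): 1⊕1⊕1⊕1⊕0⊕0⊕0⊕0 = 0
s4 (pos 4,5,6,7,12,13,14,15): 0⊕0⊕1⊕1⊕1⊕0⊕0⊕0 = 1
s8 (pos 8,9,10,11,12,13,14,15): 0⊕0⊕0⊕0⊕1⊕0⊕0⊕0 = 1
Syndrome s8…s1 = 1100 → error at position 12.
Flip position 12: 011001100001000 → 011001100000000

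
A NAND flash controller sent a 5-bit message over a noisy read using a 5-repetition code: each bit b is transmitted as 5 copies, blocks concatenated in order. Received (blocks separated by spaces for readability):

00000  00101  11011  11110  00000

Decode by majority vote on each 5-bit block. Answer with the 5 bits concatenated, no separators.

00110

Block 1 (00000): 0 ones → 0
Block 2 (00101): 2 ones → 0
Block 3 (11011): 4 ones → 1
Block 4 (11110): 4 ones → 1
Block 5 (00000): 0 ones → 0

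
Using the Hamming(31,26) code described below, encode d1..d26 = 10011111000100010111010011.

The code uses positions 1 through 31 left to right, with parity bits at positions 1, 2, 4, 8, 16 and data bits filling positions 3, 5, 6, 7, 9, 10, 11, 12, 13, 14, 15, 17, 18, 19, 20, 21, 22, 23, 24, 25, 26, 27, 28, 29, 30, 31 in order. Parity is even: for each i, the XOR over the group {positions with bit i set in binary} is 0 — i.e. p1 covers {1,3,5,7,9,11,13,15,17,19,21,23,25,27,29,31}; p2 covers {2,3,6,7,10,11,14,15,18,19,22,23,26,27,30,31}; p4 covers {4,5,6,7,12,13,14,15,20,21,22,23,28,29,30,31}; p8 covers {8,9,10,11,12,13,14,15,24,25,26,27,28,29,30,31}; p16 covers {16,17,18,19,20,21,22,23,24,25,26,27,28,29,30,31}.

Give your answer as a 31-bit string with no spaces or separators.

0010001111110000100010111010011

Place data at non-parity positions: p1 p2 1 p4 0 0 1 p8 1 1 1 1 0 0 0 p16 1 0 0 0 1 0 1 1 1 0 1 0 0 1 1
p1 (pos 1,3,5,7,9,11,13,15,17,19,21,23,25,27,29,31): XOR of data positions = 1⊕0⊕1⊕1⊕1⊕0⊕0⊕1⊕0⊕1⊕1⊕1⊕1⊕0⊕1 = 0
p2 (pos 2,3,6,7,10,11,14,15,18,19,22,23,26,27,30,31): XOR of data positions = 1⊕0⊕1⊕1⊕1⊕0⊕0⊕0⊕0⊕0⊕1⊕0⊕1⊕1⊕1 = 0
p4 (pos 4,5,6,7,12,13,14,15,20,21,22,23,28,29,30,31): XOR of data positions = 0⊕0⊕1⊕1⊕0⊕0⊕0⊕0⊕1⊕0⊕1⊕0⊕0⊕1⊕1 = 0
p8 (pos 8,9,10,11,12,13,14,15,24,25,26,27,28,29,30,31): XOR of data positions = 1⊕1⊕1⊕1⊕0⊕0⊕0⊕1⊕1⊕0⊕1⊕0⊕0⊕1⊕1 = 1
p16 (pos 16,17,18,19,20,21,22,23,24,25,26,27,28,29,30,31): XOR of data positions = 1⊕0⊕0⊕0⊕1⊕0⊕1⊕1⊕1⊕0⊕1⊕0⊕0⊕1⊕1 = 0
Codeword: 0010001111110000100010111010011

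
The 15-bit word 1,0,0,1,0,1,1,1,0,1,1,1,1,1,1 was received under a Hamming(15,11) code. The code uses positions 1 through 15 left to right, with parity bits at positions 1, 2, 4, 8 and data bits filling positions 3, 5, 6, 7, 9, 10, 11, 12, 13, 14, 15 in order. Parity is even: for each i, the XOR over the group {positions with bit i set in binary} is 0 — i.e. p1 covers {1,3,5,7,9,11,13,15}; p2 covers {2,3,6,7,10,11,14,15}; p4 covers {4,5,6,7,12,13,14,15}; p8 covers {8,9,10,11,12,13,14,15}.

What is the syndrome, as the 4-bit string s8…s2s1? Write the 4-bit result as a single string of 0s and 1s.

1101

s1 (pos 1,3,5,7,9,11,13,15): 1⊕0⊕0⊕1⊕0⊕1⊕1⊕1 = 1
s2 (pos 2,3,6,7,10,11,14,15): 0⊕0⊕1⊕1⊕1⊕1⊕1⊕1 = 0
s4 (pos 4,5,6,7,12,13,14,15): 1⊕0⊕1⊕1⊕1⊕1⊕1⊕1 = 1
s8 (pos 8,9,10,11,12,13,14,15): 1⊕0⊕1⊕1⊕1⊕1⊕1⊕1 = 1
Syndrome s8…s1 = 1101 → error at position 13.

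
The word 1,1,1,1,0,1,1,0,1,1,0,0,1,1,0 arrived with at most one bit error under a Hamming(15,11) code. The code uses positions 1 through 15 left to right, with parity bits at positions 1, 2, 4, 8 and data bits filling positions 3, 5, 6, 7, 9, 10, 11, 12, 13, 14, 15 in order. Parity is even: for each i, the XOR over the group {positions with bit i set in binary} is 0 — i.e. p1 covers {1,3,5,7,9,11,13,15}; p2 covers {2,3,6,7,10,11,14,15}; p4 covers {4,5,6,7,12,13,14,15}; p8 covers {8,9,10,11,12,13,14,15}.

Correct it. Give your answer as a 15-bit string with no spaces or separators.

s1 (pos 1,3,5,7,9,11,13,15): 1⊕1⊕0⊕1⊕1⊕0⊕1⊕0 = 1
s2 (pos 2,3,6,7,10,11,14,15): 1⊕1⊕1⊕1⊕1⊕0⊕1⊕0 = 0
s4 (pos 4,5,6,7,12,13,14,15): 1⊕0⊕1⊕1⊕0⊕1⊕1⊕0 = 1
s8 (pos 8,9,10,11,12,13,14,15): 0⊕1⊕1⊕0⊕0⊕1⊕1⊕0 = 0
Syndrome s8…s1 = 0101 → error at position 5.
Flip position 5: 111101101100110 → 111111101100110

111111101100110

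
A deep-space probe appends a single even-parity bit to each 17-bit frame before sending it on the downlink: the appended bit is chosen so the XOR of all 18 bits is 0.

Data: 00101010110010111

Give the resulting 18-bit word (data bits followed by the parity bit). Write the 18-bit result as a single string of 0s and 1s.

001010101100101111

XOR of the 17 data bits: 0⊕0⊕1⊕0⊕1⊕0⊕1⊕0⊕1⊕1⊕0⊕0⊕1⊕0⊕1⊕1⊕1 = 1
Parity bit = 1 (so all 18 bits XOR to 0).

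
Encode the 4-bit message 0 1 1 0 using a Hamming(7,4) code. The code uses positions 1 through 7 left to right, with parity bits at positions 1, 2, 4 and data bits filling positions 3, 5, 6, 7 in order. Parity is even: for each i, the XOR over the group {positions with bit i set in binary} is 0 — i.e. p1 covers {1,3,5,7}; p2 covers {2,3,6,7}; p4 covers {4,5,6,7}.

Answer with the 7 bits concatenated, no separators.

Place data at non-parity positions: p1 p2 0 p4 1 1 0
p1 (pos 1,3,5,7): XOR of data positions = 0⊕1⊕0 = 1
p2 (pos 2,3,6,7): XOR of data positions = 0⊕1⊕0 = 1
p4 (pos 4,5,6,7): XOR of data positions = 1⊕1⊕0 = 0
Codeword: 1100110

1100110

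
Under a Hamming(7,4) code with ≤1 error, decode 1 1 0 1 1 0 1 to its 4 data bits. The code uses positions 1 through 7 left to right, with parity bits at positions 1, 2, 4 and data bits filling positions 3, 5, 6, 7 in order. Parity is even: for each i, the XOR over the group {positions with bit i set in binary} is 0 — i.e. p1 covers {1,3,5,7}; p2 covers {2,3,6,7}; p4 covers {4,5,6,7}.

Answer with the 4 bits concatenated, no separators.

s1 (pos 1,3,5,7): 1⊕0⊕1⊕1 = 1
s2 (pos 2,3,6,7): 1⊕0⊕0⊕1 = 0
s4 (pos 4,5,6,7): 1⊕1⊕0⊕1 = 1
Syndrome s4…s1 = 101 → error at position 5.
Flip position 5: 1101101 → 1101001
Read data bits from positions 3,5,6,7: 0001

0001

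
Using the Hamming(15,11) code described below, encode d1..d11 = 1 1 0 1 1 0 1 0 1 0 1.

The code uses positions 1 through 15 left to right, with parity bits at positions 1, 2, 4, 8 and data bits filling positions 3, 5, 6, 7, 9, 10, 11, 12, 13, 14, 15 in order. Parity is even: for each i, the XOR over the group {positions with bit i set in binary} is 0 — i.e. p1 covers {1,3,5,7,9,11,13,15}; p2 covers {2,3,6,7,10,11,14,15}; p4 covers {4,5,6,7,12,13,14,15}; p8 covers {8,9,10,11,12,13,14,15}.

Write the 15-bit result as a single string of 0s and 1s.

Place data at non-parity positions: p1 p2 1 p4 1 0 1 p8 1 0 1 0 1 0 1
p1 (pos 1,3,5,7,9,11,13,15): XOR of data positions = 1⊕1⊕1⊕1⊕1⊕1⊕1 = 1
p2 (pos 2,3,6,7,10,11,14,15): XOR of data positions = 1⊕0⊕1⊕0⊕1⊕0⊕1 = 0
p4 (pos 4,5,6,7,12,13,14,15): XOR of data positions = 1⊕0⊕1⊕0⊕1⊕0⊕1 = 0
p8 (pos 8,9,10,11,12,13,14,15): XOR of data positions = 1⊕0⊕1⊕0⊕1⊕0⊕1 = 0
Codeword: 101010101010101

101010101010101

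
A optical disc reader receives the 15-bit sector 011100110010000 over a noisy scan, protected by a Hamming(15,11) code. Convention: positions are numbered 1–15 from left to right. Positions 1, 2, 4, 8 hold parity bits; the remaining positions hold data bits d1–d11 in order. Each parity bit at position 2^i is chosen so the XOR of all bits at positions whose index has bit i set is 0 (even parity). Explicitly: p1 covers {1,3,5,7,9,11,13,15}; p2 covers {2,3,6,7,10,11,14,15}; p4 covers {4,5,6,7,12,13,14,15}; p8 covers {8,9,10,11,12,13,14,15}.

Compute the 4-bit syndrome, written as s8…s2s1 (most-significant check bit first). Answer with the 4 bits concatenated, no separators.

s1 (pos 1,3,5,7,9,11,13,15): 0⊕1⊕0⊕1⊕0⊕1⊕0⊕0 = 1
s2 (pos 2,3,6,7,10,11,14,15): 1⊕1⊕0⊕1⊕0⊕1⊕0⊕0 = 0
s4 (pos 4,5,6,7,12,13,14,15): 1⊕0⊕0⊕1⊕0⊕0⊕0⊕0 = 0
s8 (pos 8,9,10,11,12,13,14,15): 1⊕0⊕0⊕1⊕0⊕0⊕0⊕0 = 0
Syndrome s8…s1 = 0001 → error at position 1.

0001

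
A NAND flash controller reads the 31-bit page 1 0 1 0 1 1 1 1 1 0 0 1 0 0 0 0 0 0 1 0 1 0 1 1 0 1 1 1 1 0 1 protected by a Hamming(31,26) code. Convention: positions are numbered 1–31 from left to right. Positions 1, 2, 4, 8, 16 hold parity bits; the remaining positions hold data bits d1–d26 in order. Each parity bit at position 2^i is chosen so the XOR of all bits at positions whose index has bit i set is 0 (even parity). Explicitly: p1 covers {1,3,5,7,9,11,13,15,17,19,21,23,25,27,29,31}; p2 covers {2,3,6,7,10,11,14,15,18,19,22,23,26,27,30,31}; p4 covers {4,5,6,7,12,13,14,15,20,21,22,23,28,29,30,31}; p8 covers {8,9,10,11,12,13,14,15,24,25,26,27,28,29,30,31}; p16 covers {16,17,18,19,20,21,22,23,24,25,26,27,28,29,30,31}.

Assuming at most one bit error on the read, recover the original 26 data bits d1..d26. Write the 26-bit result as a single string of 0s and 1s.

11111001000001010110111001

s1 (pos 1,3,5,7,9,11,13,15,17,19,21,23,25,27,29,31): 1⊕1⊕1⊕1⊕1⊕0⊕0⊕0⊕0⊕1⊕1⊕1⊕0⊕1⊕1⊕1 = 1
s2 (pos 2,3,6,7,10,11,14,15,18,19,22,23,26,27,30,31): 0⊕1⊕1⊕1⊕0⊕0⊕0⊕0⊕0⊕1⊕0⊕1⊕1⊕1⊕0⊕1 = 0
s4 (pos 4,5,6,7,12,13,14,15,20,21,22,23,28,29,30,31): 0⊕1⊕1⊕1⊕1⊕0⊕0⊕0⊕0⊕1⊕0⊕1⊕1⊕1⊕0⊕1 = 1
s8 (pos 8,9,10,11,12,13,14,15,24,25,26,27,28,29,30,31): 1⊕1⊕0⊕0⊕1⊕0⊕0⊕0⊕1⊕0⊕1⊕1⊕1⊕1⊕0⊕1 = 1
s16 (pos 16,17,18,19,20,21,22,23,24,25,26,27,28,29,30,31): 0⊕0⊕0⊕1⊕0⊕1⊕0⊕1⊕1⊕0⊕1⊕1⊕1⊕1⊕0⊕1 = 1
Syndrome s16…s1 = 11101 → error at position 29.
Flip position 29: 1010111110010000001010110111101 → 1010111110010000001010110111001
Read data bits from positions 3,5,6,7,9,10,11,12,13,14,15,17,18,19,20,21,22,23,24,25,26,27,28,29,30,31: 11111001000001010110111001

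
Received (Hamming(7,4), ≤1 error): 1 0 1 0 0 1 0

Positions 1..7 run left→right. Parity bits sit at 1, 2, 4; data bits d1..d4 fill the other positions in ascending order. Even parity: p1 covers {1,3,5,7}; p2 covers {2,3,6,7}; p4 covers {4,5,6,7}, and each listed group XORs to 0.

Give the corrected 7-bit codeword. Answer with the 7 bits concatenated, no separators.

1011010

s1 (pos 1,3,5,7): 1⊕1⊕0⊕0 = 0
s2 (pos 2,3,6,7): 0⊕1⊕1⊕0 = 0
s4 (pos 4,5,6,7): 0⊕0⊕1⊕0 = 1
Syndrome s4…s1 = 100 → error at position 4.
Flip position 4: 1010010 → 1011010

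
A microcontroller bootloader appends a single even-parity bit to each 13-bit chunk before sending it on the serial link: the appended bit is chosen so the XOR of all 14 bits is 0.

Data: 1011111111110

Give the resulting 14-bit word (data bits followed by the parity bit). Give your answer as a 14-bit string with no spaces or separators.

10111111111101

XOR of the 13 data bits: 1⊕0⊕1⊕1⊕1⊕1⊕1⊕1⊕1⊕1⊕1⊕1⊕0 = 1
Parity bit = 1 (so all 14 bits XOR to 0).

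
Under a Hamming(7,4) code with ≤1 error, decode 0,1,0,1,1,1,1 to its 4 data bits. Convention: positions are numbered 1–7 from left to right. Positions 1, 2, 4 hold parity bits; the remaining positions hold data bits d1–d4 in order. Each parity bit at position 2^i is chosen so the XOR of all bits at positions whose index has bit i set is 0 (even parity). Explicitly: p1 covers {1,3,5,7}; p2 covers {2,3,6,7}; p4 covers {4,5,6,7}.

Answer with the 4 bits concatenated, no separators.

s1 (pos 1,3,5,7): 0⊕0⊕1⊕1 = 0
s2 (pos 2,3,6,7): 1⊕0⊕1⊕1 = 1
s4 (pos 4,5,6,7): 1⊕1⊕1⊕1 = 0
Syndrome s4…s1 = 010 → error at position 2.
Flip position 2: 0101111 → 0001111
Read data bits from positions 3,5,6,7: 0111

0111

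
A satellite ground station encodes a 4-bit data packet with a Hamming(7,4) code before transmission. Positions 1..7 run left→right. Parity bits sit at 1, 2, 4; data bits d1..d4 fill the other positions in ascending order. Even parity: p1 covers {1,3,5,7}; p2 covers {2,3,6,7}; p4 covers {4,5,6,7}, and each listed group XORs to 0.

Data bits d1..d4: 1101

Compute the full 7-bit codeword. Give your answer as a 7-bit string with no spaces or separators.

1010101

Place data at non-parity positions: p1 p2 1 p4 1 0 1
p1 (pos 1,3,5,7): XOR of data positions = 1⊕1⊕1 = 1
p2 (pos 2,3,6,7): XOR of data positions = 1⊕0⊕1 = 0
p4 (pos 4,5,6,7): XOR of data positions = 1⊕0⊕1 = 0
Codeword: 1010101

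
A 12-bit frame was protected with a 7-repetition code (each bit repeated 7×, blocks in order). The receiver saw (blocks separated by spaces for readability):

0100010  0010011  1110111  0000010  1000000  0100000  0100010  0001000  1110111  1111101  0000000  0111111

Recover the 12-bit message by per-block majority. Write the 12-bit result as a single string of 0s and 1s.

001000001101

Block 1 (0100010): 2 ones → 0
Block 2 (0010011): 3 ones → 0
Block 3 (1110111): 6 ones → 1
Block 4 (0000010): 1 one → 0
Block 5 (1000000): 1 one → 0
Block 6 (0100000): 1 one → 0
Block 7 (0100010): 2 ones → 0
Block 8 (0001000): 1 one → 0
Block 9 (1110111): 6 ones → 1
Block 10 (1111101): 6 ones → 1
Block 11 (0000000): 0 ones → 0
Block 12 (0111111): 6 ones → 1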